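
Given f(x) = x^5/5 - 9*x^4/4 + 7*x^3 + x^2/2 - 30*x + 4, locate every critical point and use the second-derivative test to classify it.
f'(x) = x^4 - 9*x^3 + 21*x^2 + x - 30

Solve f'(x) = 0:
  Factor: x^4 - 9*x^3 + 21*x^2 + x - 30 = (x - 5)*(x - 3)*(x - 2)*(x + 1) = 0.
  ⇒ x = -1, 2, 3, 5

f''(x) = 4*x^3 - 27*x^2 + 42*x + 1
Second-derivative test at each critical point:
  f''(-1) = -72 < 0 → local maximum
  f''(2) = 9 > 0 → local minimum
  f''(3) = -8 < 0 → local maximum
  f''(5) = 36 > 0 → local minimum

Critical points: x = -1 (local maximum); x = 2 (local minimum); x = 3 (local maximum); x = 5 (local minimum)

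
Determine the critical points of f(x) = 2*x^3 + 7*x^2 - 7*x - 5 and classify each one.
f'(x) = 6*x^2 + 14*x - 7

Solve f'(x) = 0:
  6*x^2 + 14*x - 7 = 0 has no rational roots; quadratic formula: x = (-14 ± √364)/12.
  ⇒ x = -sqrt(91)/6 - 7/6 ≈ -2.7566, -7/6 + sqrt(91)/6 ≈ 0.4232

f''(x) = 12*x + 14
Second-derivative test at each critical point:
  f''(-2.7566) = -19.0788 < 0 → local maximum
  f''(0.4232) = 19.0788 > 0 → local minimum

Critical points: x = -sqrt(91)/6 - 7/6 ≈ -2.7566 (local maximum); x = -7/6 + sqrt(91)/6 ≈ 0.4232 (local minimum)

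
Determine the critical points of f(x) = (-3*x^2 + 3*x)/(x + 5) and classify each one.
f'(x) = 3*(-x^2 - 10*x + 5)/(x^2 + 10*x + 25)

Solve f'(x) = 0:
  f'(x) = -3*(x^2 + 10*x - 5)/(x + 5)^2; the denominator is positive wherever f is defined, so f'(x) = 0 ⇔ -3*x^2 - 30*x + 15 = 0.
  Factor: -3*x^2 - 30*x + 15 = -3*(x^2 + 10*x - 5); x^2 + 10*x - 5 = 0 has no rational roots; quadratic formula: x = (-10 ± √120)/2.
  ⇒ x = -sqrt(30) - 5 ≈ -10.4772, -5 + sqrt(30) ≈ 0.4772

f''(x) = -180/(x^3 + 15*x^2 + 75*x + 125)
Second-derivative test at each critical point:
  f''(-10.4772) = 1.0954 > 0 → local minimum
  f''(0.4772) = -1.0954 < 0 → local maximum

Critical points: x = -sqrt(30) - 5 ≈ -10.4772 (local minimum); x = -5 + sqrt(30) ≈ 0.4772 (local maximum)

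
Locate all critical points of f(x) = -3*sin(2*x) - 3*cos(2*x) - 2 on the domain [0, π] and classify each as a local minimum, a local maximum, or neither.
f'(x) = -6*sqrt(2)*cos(2*x + pi/4)

Solve f'(x) = 0 on [0, π]:
  f'(x) = 0 ⇔ -3*cos(2*x) = -3*sin(2*x) ⇔ tan(2*x) = 1, i.e. 2*x = arctan(1) + nπ; keep the solutions lying in [0, π].
  ⇒ x = pi/8 ≈ 0.3927, 5*pi/8 ≈ 1.9635

f''(x) = 12*sqrt(2)*sin(2*x + pi/4)
Second-derivative test at each critical point:
  f''(0.3927) = 16.9706 > 0 → local minimum
  f''(1.9635) = -16.9706 < 0 → local maximum

Critical points: x = pi/8 ≈ 0.3927 (local minimum); x = 5*pi/8 ≈ 1.9635 (local maximum)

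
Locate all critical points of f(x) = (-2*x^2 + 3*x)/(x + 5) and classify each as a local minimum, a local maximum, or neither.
f'(x) = (-2*x^2 - 20*x + 15)/(x^2 + 10*x + 25)

Solve f'(x) = 0:
  f'(x) = -(2*x^2 + 20*x - 15)/(x + 5)^2; the denominator is positive wherever f is defined, so f'(x) = 0 ⇔ -2*x^2 - 20*x + 15 = 0.
  2*x^2 + 20*x - 15 = 0 has no rational roots; quadratic formula: x = (-20 ± √520)/4.
  ⇒ x = -sqrt(130)/2 - 5 ≈ -10.7009, -5 + sqrt(130)/2 ≈ 0.7009

f''(x) = -130/(x^3 + 15*x^2 + 75*x + 125)
Second-derivative test at each critical point:
  f''(-10.7009) = 0.7016 > 0 → local minimum
  f''(0.7009) = -0.7016 < 0 → local maximum

Critical points: x = -sqrt(130)/2 - 5 ≈ -10.7009 (local minimum); x = -5 + sqrt(130)/2 ≈ 0.7009 (local maximum)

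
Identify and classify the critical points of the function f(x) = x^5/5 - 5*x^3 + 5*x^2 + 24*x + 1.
f'(x) = x^4 - 15*x^2 + 10*x + 24

Solve f'(x) = 0:
  Factor: x^4 - 15*x^2 + 10*x + 24 = (x - 3)*(x - 2)*(x + 1)*(x + 4) = 0.
  ⇒ x = -4, -1, 2, 3

f''(x) = 4*x^3 - 30*x + 10
Second-derivative test at each critical point:
  f''(-4) = -126 < 0 → local maximum
  f''(-1) = 36 > 0 → local minimum
  f''(2) = -18 < 0 → local maximum
  f''(3) = 28 > 0 → local minimum

Critical points: x = -4 (local maximum); x = -1 (local minimum); x = 2 (local maximum); x = 3 (local minimum)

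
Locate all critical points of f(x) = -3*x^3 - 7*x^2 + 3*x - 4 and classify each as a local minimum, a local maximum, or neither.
f'(x) = -9*x^2 - 14*x + 3

Solve f'(x) = 0:
  9*x^2 + 14*x - 3 = 0 has no rational roots; quadratic formula: x = (-14 ± √304)/18.
  ⇒ x = -2*sqrt(19)/9 - 7/9 ≈ -1.7464, -7/9 + 2*sqrt(19)/9 ≈ 0.1909

f''(x) = -18*x - 14
Second-derivative test at each critical point:
  f''(-1.7464) = 17.4356 > 0 → local minimum
  f''(0.1909) = -17.4356 < 0 → local maximum

Critical points: x = -2*sqrt(19)/9 - 7/9 ≈ -1.7464 (local minimum); x = -7/9 + 2*sqrt(19)/9 ≈ 0.1909 (local maximum)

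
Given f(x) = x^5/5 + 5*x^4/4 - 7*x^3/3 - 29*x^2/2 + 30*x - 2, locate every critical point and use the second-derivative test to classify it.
f'(x) = x^4 + 5*x^3 - 7*x^2 - 29*x + 30

Solve f'(x) = 0:
  Factor: x^4 + 5*x^3 - 7*x^2 - 29*x + 30 = (x - 2)*(x - 1)*(x + 3)*(x + 5) = 0.
  ⇒ x = -5, -3, 1, 2

f''(x) = 4*x^3 + 15*x^2 - 14*x - 29
Second-derivative test at each critical point:
  f''(-5) = -84 < 0 → local maximum
  f''(-3) = 40 > 0 → local minimum
  f''(1) = -24 < 0 → local maximum
  f''(2) = 35 > 0 → local minimum

Critical points: x = -5 (local maximum); x = -3 (local minimum); x = 1 (local maximum); x = 2 (local minimum)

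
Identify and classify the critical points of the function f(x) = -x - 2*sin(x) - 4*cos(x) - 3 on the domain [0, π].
f'(x) = 4*sin(x) - 2*cos(x) - 1

Solve f'(x) = 0 on [0, π]:
  f'(x) = 0 ⇔ 4*sin(x) - 2*cos(x) = 1. Write the left side as R·cos(x + φ) with R = √((-2)² + (-4)²) = 2*sqrt(5), cos φ = -sqrt(5)/5, sin φ = -2*sqrt(5)/5; then cos(x + φ) = sqrt(5)/10. Solve for x and keep the solutions lying in [0, π].
  ⇒ x = atan((2 + sqrt(19))/(-1 + 2*sqrt(19))) ≈ 0.6892

f''(x) = 2*sin(x) + 4*cos(x)
Second-derivative test at each critical point:
  f''(0.6892) = 4.3589 > 0 → local minimum

Critical points: x = atan((2 + sqrt(19))/(-1 + 2*sqrt(19))) ≈ 0.6892 (local minimum)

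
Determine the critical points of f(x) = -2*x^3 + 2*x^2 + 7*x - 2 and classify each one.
f'(x) = -6*x^2 + 4*x + 7

Solve f'(x) = 0:
  6*x^2 - 4*x - 7 = 0 has no rational roots; quadratic formula: x = (4 ± √184)/12.
  ⇒ x = 1/3 - sqrt(46)/6 ≈ -0.7971, 1/3 + sqrt(46)/6 ≈ 1.4637

f''(x) = 4 - 12*x
Second-derivative test at each critical point:
  f''(-0.7971) = 13.5647 > 0 → local minimum
  f''(1.4637) = -13.5647 < 0 → local maximum

Critical points: x = 1/3 - sqrt(46)/6 ≈ -0.7971 (local minimum); x = 1/3 + sqrt(46)/6 ≈ 1.4637 (local maximum)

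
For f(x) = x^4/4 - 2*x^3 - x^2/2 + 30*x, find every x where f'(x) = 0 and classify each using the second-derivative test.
f'(x) = x^3 - 6*x^2 - x + 30

Solve f'(x) = 0:
  Factor: x^3 - 6*x^2 - x + 30 = (x - 5)*(x - 3)*(x + 2) = 0.
  ⇒ x = -2, 3, 5

f''(x) = 3*x^2 - 12*x - 1
Second-derivative test at each critical point:
  f''(-2) = 35 > 0 → local minimum
  f''(3) = -10 < 0 → local maximum
  f''(5) = 14 > 0 → local minimum

Critical points: x = -2 (local minimum); x = 3 (local maximum); x = 5 (local minimum)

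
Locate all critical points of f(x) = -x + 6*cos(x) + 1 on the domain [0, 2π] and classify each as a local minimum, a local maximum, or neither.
f'(x) = -6*sin(x) - 1

Solve f'(x) = 0 on [0, 2π]:
  f'(x) = 0 ⇔ sin(x) = -1/6, i.e. x = arcsin(-1/6) + 2nπ or x = π − arcsin(-1/6) + 2nπ; keep the solutions lying in [0, 2π].
  ⇒ x = asin(1/6) + pi ≈ 3.3090, -asin(1/6) + 2*pi ≈ 6.1157

f''(x) = -6*cos(x)
Second-derivative test at each critical point:
  f''(3.3090) = 5.9161 > 0 → local minimum
  f''(6.1157) = -5.9161 < 0 → local maximum

Critical points: x = asin(1/6) + pi ≈ 3.3090 (local minimum); x = -asin(1/6) + 2*pi ≈ 6.1157 (local maximum)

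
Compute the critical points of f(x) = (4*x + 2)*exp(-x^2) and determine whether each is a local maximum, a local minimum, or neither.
f'(x) = 4*(-x*(2*x + 1) + 1)*exp(-x^2)

Solve f'(x) = 0:
  f'(x) = (-8*x^2 - 4*x + 4)·exp(-x^2) and exp(-x^2) > 0 for every x, so f'(x) = 0 ⇔ -8*x^2 - 4*x + 4 = 0.
  Factor: -8*x^2 - 4*x + 4 = -4*(x + 1)*(2*x - 1) = 0.
  ⇒ x = -1, 1/2

f''(x) = 4*(2*x^2*(2*x + 1) - 6*x - 1)*exp(-x^2)
Second-derivative test at each critical point:
  f''(-1) = 4.4146 > 0 → local minimum
  f''(1/2) = -9.3456 < 0 → local maximum

Critical points: x = -1 (local minimum); x = 1/2 (local maximum)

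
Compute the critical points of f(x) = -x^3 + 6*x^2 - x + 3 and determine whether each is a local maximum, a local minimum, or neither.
f'(x) = -3*x^2 + 12*x - 1

Solve f'(x) = 0:
  3*x^2 - 12*x + 1 = 0 has no rational roots; quadratic formula: x = (12 ± √132)/6.
  ⇒ x = 2 - sqrt(33)/3 ≈ 0.0851, sqrt(33)/3 + 2 ≈ 3.9149

f''(x) = 12 - 6*x
Second-derivative test at each critical point:
  f''(0.0851) = 11.4891 > 0 → local minimum
  f''(3.9149) = -11.4891 < 0 → local maximum

Critical points: x = 2 - sqrt(33)/3 ≈ 0.0851 (local minimum); x = sqrt(33)/3 + 2 ≈ 3.9149 (local maximum)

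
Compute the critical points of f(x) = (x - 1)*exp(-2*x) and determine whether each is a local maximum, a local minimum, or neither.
f'(x) = (3 - 2*x)*exp(-2*x)

Solve f'(x) = 0:
  f'(x) = (3 - 2*x)·exp(-2*x) and exp(-2*x) > 0 for every x, so f'(x) = 0 ⇔ 3 - 2*x = 0.
  3 - 2*x = 0.
  ⇒ x = 3/2

f''(x) = 4*(x - 2)*exp(-2*x)
Second-derivative test at each critical point:
  f''(3/2) = -0.0996 < 0 → local maximum

Critical points: x = 3/2 (local maximum)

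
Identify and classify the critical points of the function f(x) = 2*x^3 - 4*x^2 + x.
f'(x) = 6*x^2 - 8*x + 1

Solve f'(x) = 0:
  6*x^2 - 8*x + 1 = 0 has no rational roots; quadratic formula: x = (8 ± √40)/12.
  ⇒ x = 2/3 - sqrt(10)/6 ≈ 0.1396, sqrt(10)/6 + 2/3 ≈ 1.1937

f''(x) = 12*x - 8
Second-derivative test at each critical point:
  f''(0.1396) = -6.3246 < 0 → local maximum
  f''(1.1937) = 6.3246 > 0 → local minimum

Critical points: x = 2/3 - sqrt(10)/6 ≈ 0.1396 (local maximum); x = sqrt(10)/6 + 2/3 ≈ 1.1937 (local minimum)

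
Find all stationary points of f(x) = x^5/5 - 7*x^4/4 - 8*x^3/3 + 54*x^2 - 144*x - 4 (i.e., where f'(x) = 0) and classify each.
f'(x) = x^4 - 7*x^3 - 8*x^2 + 108*x - 144

Solve f'(x) = 0:
  Factor: x^4 - 7*x^3 - 8*x^2 + 108*x - 144 = (x - 6)*(x - 3)*(x - 2)*(x + 4) = 0.
  ⇒ x = -4, 2, 3, 6

f''(x) = 4*x^3 - 21*x^2 - 16*x + 108
Second-derivative test at each critical point:
  f''(-4) = -420 < 0 → local maximum
  f''(2) = 24 > 0 → local minimum
  f''(3) = -21 < 0 → local maximum
  f''(6) = 120 > 0 → local minimum

Critical points: x = -4 (local maximum); x = 2 (local minimum); x = 3 (local maximum); x = 6 (local minimum)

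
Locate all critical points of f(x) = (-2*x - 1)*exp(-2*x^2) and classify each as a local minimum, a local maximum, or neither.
f'(x) = 2*(2*x*(2*x + 1) - 1)*exp(-2*x^2)

Solve f'(x) = 0:
  f'(x) = (8*x^2 + 4*x - 2)·exp(-2*x^2) and exp(-2*x^2) > 0 for every x, so f'(x) = 0 ⇔ 8*x^2 + 4*x - 2 = 0.
  Factor: 8*x^2 + 4*x - 2 = 2*(4*x^2 + 2*x - 1); 4*x^2 + 2*x - 1 = 0 has no rational roots; quadratic formula: x = (-2 ± √20)/8.
  ⇒ x = -sqrt(5)/4 - 1/4 ≈ -0.8090, -1/4 + sqrt(5)/4 ≈ 0.3090

f''(x) = 4*(-8*x^3 - 4*x^2 + 6*x + 1)*exp(-2*x^2)
Second-derivative test at each critical point:
  f''(-0.8090) = -2.4157 < 0 → local maximum
  f''(0.3090) = 7.3893 > 0 → local minimum

Critical points: x = -sqrt(5)/4 - 1/4 ≈ -0.8090 (local maximum); x = -1/4 + sqrt(5)/4 ≈ 0.3090 (local minimum)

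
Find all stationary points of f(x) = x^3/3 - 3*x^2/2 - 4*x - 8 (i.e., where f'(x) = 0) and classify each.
f'(x) = x^2 - 3*x - 4

Solve f'(x) = 0:
  Factor: x^2 - 3*x - 4 = (x - 4)*(x + 1) = 0.
  ⇒ x = -1, 4

f''(x) = 2*x - 3
Second-derivative test at each critical point:
  f''(-1) = -5 < 0 → local maximum
  f''(4) = 5 > 0 → local minimum

Critical points: x = -1 (local maximum); x = 4 (local minimum)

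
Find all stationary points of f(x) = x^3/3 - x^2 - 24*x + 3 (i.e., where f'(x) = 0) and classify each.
f'(x) = x^2 - 2*x - 24

Solve f'(x) = 0:
  Factor: x^2 - 2*x - 24 = (x - 6)*(x + 4) = 0.
  ⇒ x = -4, 6

f''(x) = 2*x - 2
Second-derivative test at each critical point:
  f''(-4) = -10 < 0 → local maximum
  f''(6) = 10 > 0 → local minimum

Critical points: x = -4 (local maximum); x = 6 (local minimum)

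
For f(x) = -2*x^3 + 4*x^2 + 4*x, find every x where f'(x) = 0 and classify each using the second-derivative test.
f'(x) = -6*x^2 + 8*x + 4

Solve f'(x) = 0:
  Factor: -6*x^2 + 8*x + 4 = -2*(3*x^2 - 4*x - 2); 3*x^2 - 4*x - 2 = 0 has no rational roots; quadratic formula: x = (4 ± √40)/6.
  ⇒ x = 2/3 - sqrt(10)/3 ≈ -0.3874, 2/3 + sqrt(10)/3 ≈ 1.7208

f''(x) = 8 - 12*x
Second-derivative test at each critical point:
  f''(-0.3874) = 12.6491 > 0 → local minimum
  f''(1.7208) = -12.6491 < 0 → local maximum

Critical points: x = 2/3 - sqrt(10)/3 ≈ -0.3874 (local minimum); x = 2/3 + sqrt(10)/3 ≈ 1.7208 (local maximum)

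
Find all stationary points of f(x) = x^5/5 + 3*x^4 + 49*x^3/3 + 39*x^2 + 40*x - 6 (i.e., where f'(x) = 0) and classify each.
f'(x) = x^4 + 12*x^3 + 49*x^2 + 78*x + 40

Solve f'(x) = 0:
  Factor: x^4 + 12*x^3 + 49*x^2 + 78*x + 40 = (x + 1)*(x + 2)*(x + 4)*(x + 5) = 0.
  ⇒ x = -5, -4, -2, -1

f''(x) = 4*x^3 + 36*x^2 + 98*x + 78
Second-derivative test at each critical point:
  f''(-5) = -12 < 0 → local maximum
  f''(-4) = 6 > 0 → local minimum
  f''(-2) = -6 < 0 → local maximum
  f''(-1) = 12 > 0 → local minimum

Critical points: x = -5 (local maximum); x = -4 (local minimum); x = -2 (local maximum); x = -1 (local minimum)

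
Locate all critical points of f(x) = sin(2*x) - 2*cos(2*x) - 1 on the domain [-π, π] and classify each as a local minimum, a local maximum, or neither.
f'(x) = 4*sin(2*x) + 2*cos(2*x)

Solve f'(x) = 0 on [-π, π]:
  f'(x) = 0 ⇔ cos(2*x) = -2*sin(2*x) ⇔ tan(2*x) = -1/2, i.e. 2*x = arctan(-1/2) + nπ; keep the solutions lying in [-π, π].
  ⇒ x = -pi/2 - atan(1/2)/2 ≈ -1.8026, -atan(1/2)/2 ≈ -0.2318, -atan(1/2)/2 + pi/2 ≈ 1.3390, pi - atan(1/2)/2 ≈ 2.9098

f''(x) = -4*sin(2*x) + 8*cos(2*x)
Second-derivative test at each critical point:
  f''(-1.8026) = -8.9443 < 0 → local maximum
  f''(-0.2318) = 8.9443 > 0 → local minimum
  f''(1.3390) = -8.9443 < 0 → local maximum
  f''(2.9098) = 8.9443 > 0 → local minimum

Critical points: x = -pi/2 - atan(1/2)/2 ≈ -1.8026 (local maximum); x = -atan(1/2)/2 ≈ -0.2318 (local minimum); x = -atan(1/2)/2 + pi/2 ≈ 1.3390 (local maximum); x = pi - atan(1/2)/2 ≈ 2.9098 (local minimum)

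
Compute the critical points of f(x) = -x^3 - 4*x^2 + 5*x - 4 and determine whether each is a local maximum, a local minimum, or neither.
f'(x) = -3*x^2 - 8*x + 5

Solve f'(x) = 0:
  3*x^2 + 8*x - 5 = 0 has no rational roots; quadratic formula: x = (-8 ± √124)/6.
  ⇒ x = -sqrt(31)/3 - 4/3 ≈ -3.1893, -4/3 + sqrt(31)/3 ≈ 0.5226

f''(x) = -6*x - 8
Second-derivative test at each critical point:
  f''(-3.1893) = 11.1355 > 0 → local minimum
  f''(0.5226) = -11.1355 < 0 → local maximum

Critical points: x = -sqrt(31)/3 - 4/3 ≈ -3.1893 (local minimum); x = -4/3 + sqrt(31)/3 ≈ 0.5226 (local maximum)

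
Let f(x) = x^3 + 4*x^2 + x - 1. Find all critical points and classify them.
f'(x) = 3*x^2 + 8*x + 1

Solve f'(x) = 0:
  3*x^2 + 8*x + 1 = 0 has no rational roots; quadratic formula: x = (-8 ± √52)/6.
  ⇒ x = -4/3 - sqrt(13)/3 ≈ -2.5352, -4/3 + sqrt(13)/3 ≈ -0.1315

f''(x) = 6*x + 8
Second-derivative test at each critical point:
  f''(-2.5352) = -7.2111 < 0 → local maximum
  f''(-0.1315) = 7.2111 > 0 → local minimum

Critical points: x = -4/3 - sqrt(13)/3 ≈ -2.5352 (local maximum); x = -4/3 + sqrt(13)/3 ≈ -0.1315 (local minimum)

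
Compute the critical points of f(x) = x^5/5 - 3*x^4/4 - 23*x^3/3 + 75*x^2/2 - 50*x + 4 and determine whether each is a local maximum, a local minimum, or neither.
f'(x) = x^4 - 3*x^3 - 23*x^2 + 75*x - 50

Solve f'(x) = 0:
  Factor: x^4 - 3*x^3 - 23*x^2 + 75*x - 50 = (x - 5)*(x - 2)*(x - 1)*(x + 5) = 0.
  ⇒ x = -5, 1, 2, 5

f''(x) = 4*x^3 - 9*x^2 - 46*x + 75
Second-derivative test at each critical point:
  f''(-5) = -420 < 0 → local maximum
  f''(1) = 24 > 0 → local minimum
  f''(2) = -21 < 0 → local maximum
  f''(5) = 120 > 0 → local minimum

Critical points: x = -5 (local maximum); x = 1 (local minimum); x = 2 (local maximum); x = 5 (local minimum)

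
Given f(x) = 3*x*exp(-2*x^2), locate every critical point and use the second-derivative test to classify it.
f'(x) = 3*(1 - 4*x^2)*exp(-2*x^2)

Solve f'(x) = 0:
  f'(x) = (3 - 12*x^2)·exp(-2*x^2) and exp(-2*x^2) > 0 for every x, so f'(x) = 0 ⇔ 3 - 12*x^2 = 0.
  Factor: 3 - 12*x^2 = -3*(2*x - 1)*(2*x + 1) = 0.
  ⇒ x = -1/2, 1/2

f''(x) = (48*x^3 - 36*x)*exp(-2*x^2)
Second-derivative test at each critical point:
  f''(-1/2) = 7.2784 > 0 → local minimum
  f''(1/2) = -7.2784 < 0 → local maximum

Critical points: x = -1/2 (local minimum); x = 1/2 (local maximum)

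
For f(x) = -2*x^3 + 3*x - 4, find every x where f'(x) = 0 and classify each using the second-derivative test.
f'(x) = 3 - 6*x^2

Solve f'(x) = 0:
  Factor: 3 - 6*x^2 = -3*(2*x^2 - 1); 2*x^2 - 1 = 0 has no rational roots; quadratic formula: x = (0 ± √8)/4.
  ⇒ x = -sqrt(2)/2 ≈ -0.7071, sqrt(2)/2 ≈ 0.7071

f''(x) = -12*x
Second-derivative test at each critical point:
  f''(-0.7071) = 8.4853 > 0 → local minimum
  f''(0.7071) = -8.4853 < 0 → local maximum

Critical points: x = -sqrt(2)/2 ≈ -0.7071 (local minimum); x = sqrt(2)/2 ≈ 0.7071 (local maximum)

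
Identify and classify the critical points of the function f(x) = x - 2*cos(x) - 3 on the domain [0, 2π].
f'(x) = 2*sin(x) + 1

Solve f'(x) = 0 on [0, 2π]:
  f'(x) = 0 ⇔ sin(x) = -1/2, i.e. x = arcsin(-1/2) + 2nπ or x = π − arcsin(-1/2) + 2nπ; keep the solutions lying in [0, 2π].
  ⇒ x = 7*pi/6 ≈ 3.6652, 11*pi/6 ≈ 5.7596

f''(x) = 2*cos(x)
Second-derivative test at each critical point:
  f''(3.6652) = -1.7321 < 0 → local maximum
  f''(5.7596) = 1.7321 > 0 → local minimum

Critical points: x = 7*pi/6 ≈ 3.6652 (local maximum); x = 11*pi/6 ≈ 5.7596 (local minimum)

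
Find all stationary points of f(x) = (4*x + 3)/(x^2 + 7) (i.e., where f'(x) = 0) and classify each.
f'(x) = 2*(-2*x^2 - 3*x + 14)/(x^4 + 14*x^2 + 49)

Solve f'(x) = 0:
  f'(x) = -2*(x - 2)*(2*x + 7)/(x^2 + 7)^2; the denominator is positive wherever f is defined, so f'(x) = 0 ⇔ -4*x^2 - 6*x + 28 = 0.
  Factor: -4*x^2 - 6*x + 28 = -2*(x - 2)*(2*x + 7) = 0.
  ⇒ x = -7/2, 2

f''(x) = 2*(4*x^2*(4*x + 3) - 3*(4*x + 1)*(x^2 + 7))/(x^2 + 7)^3
Second-derivative test at each critical point:
  f''(-7/2) = 32/539 > 0 → local minimum
  f''(2) = -2/11 < 0 → local maximum

Critical points: x = -7/2 (local minimum); x = 2 (local maximum)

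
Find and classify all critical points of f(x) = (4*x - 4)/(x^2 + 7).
f'(x) = 4*(x^2 - 2*x*(x - 1) + 7)/(x^2 + 7)^2

Solve f'(x) = 0:
  f'(x) = -4*(x^2 - 2*x - 7)/(x^2 + 7)^2; the denominator is positive wherever f is defined, so f'(x) = 0 ⇔ -4*x^2 + 8*x + 28 = 0.
  Factor: -4*x^2 + 8*x + 28 = -4*(x^2 - 2*x - 7); x^2 - 2*x - 7 = 0 has no rational roots; quadratic formula: x = (2 ± √32)/2.
  ⇒ x = 1 - 2*sqrt(2) ≈ -1.8284, 1 + 2*sqrt(2) ≈ 3.8284

f''(x) = 8*(4*x^2*(x - 1) + (1 - 3*x)*(x^2 + 7))/(x^2 + 7)^3
Second-derivative test at each critical point:
  f''(-1.8284) = 0.2115 > 0 → local minimum
  f''(3.8284) = -0.0482 < 0 → local maximum

Critical points: x = 1 - 2*sqrt(2) ≈ -1.8284 (local minimum); x = 1 + 2*sqrt(2) ≈ 3.8284 (local maximum)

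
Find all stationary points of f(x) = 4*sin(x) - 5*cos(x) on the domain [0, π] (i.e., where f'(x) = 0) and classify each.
f'(x) = 5*sin(x) + 4*cos(x)

Solve f'(x) = 0 on [0, π]:
  f'(x) = 0 ⇔ 4*cos(x) = -5*sin(x) ⇔ tan(x) = -4/5, i.e. x = arctan(-4/5) + nπ; keep the solutions lying in [0, π].
  ⇒ x = pi - atan(4/5) ≈ 2.4669

f''(x) = -4*sin(x) + 5*cos(x)
Second-derivative test at each critical point:
  f''(2.4669) = -6.4031 < 0 → local maximum

Critical points: x = pi - atan(4/5) ≈ 2.4669 (local maximum)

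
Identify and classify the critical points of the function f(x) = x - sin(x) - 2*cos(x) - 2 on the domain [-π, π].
f'(x) = 2*sin(x) - cos(x) + 1

Solve f'(x) = 0 on [-π, π]:
  f'(x) = 0 ⇔ 2*sin(x) - cos(x) = -1. Write the left side as R·cos(x + φ) with R = √((-1)² + (-2)²) = sqrt(5), cos φ = -sqrt(5)/5, sin φ = -2*sqrt(5)/5; then cos(x + φ) = -sqrt(5)/5. Solve for x and keep the solutions lying in [-π, π].
  ⇒ x = -pi + atan(4/3) ≈ -2.2143, 0

f''(x) = sin(x) + 2*cos(x)
Second-derivative test at each critical point:
  f''(-2.2143) = -2 < 0 → local maximum
  f''(0) = 2 > 0 → local minimum

Critical points: x = -pi + atan(4/3) ≈ -2.2143 (local maximum); x = 0 (local minimum)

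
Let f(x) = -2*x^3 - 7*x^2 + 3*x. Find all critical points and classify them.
f'(x) = -6*x^2 - 14*x + 3

Solve f'(x) = 0:
  6*x^2 + 14*x - 3 = 0 has no rational roots; quadratic formula: x = (-14 ± √268)/12.
  ⇒ x = -sqrt(67)/6 - 7/6 ≈ -2.5309, -7/6 + sqrt(67)/6 ≈ 0.1976

f''(x) = -12*x - 14
Second-derivative test at each critical point:
  f''(-2.5309) = 16.3707 > 0 → local minimum
  f''(0.1976) = -16.3707 < 0 → local maximum

Critical points: x = -sqrt(67)/6 - 7/6 ≈ -2.5309 (local minimum); x = -7/6 + sqrt(67)/6 ≈ 0.1976 (local maximum)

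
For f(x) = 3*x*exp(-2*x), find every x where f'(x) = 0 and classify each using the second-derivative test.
f'(x) = 3*(1 - 2*x)*exp(-2*x)

Solve f'(x) = 0:
  f'(x) = (3 - 6*x)·exp(-2*x) and exp(-2*x) > 0 for every x, so f'(x) = 0 ⇔ 3 - 6*x = 0.
  Factor: 3 - 6*x = -3*(2*x - 1) = 0.
  ⇒ x = 1/2

f''(x) = 12*(x - 1)*exp(-2*x)
Second-derivative test at each critical point:
  f''(1/2) = -2.2073 < 0 → local maximum

Critical points: x = 1/2 (local maximum)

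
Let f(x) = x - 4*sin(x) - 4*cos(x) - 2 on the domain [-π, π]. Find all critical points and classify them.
f'(x) = -4*sqrt(2)*cos(x + pi/4) + 1

Solve f'(x) = 0 on [-π, π]:
  f'(x) = 0 ⇔ 4*sin(x) - 4*cos(x) = -1. Write the left side as R·cos(x + φ) with R = √((-4)² + (-4)²) = 4*sqrt(2), cos φ = -sqrt(2)/2, sin φ = -sqrt(2)/2; then cos(x + φ) = -sqrt(2)/8. Solve for x and keep the solutions lying in [-π, π].
  ⇒ x = -pi + atan((-sqrt(31) - 1)/(1 - sqrt(31))) ≈ -2.1785, atan((-1 + sqrt(31))/(1 + sqrt(31))) ≈ 0.6077

f''(x) = 4*sqrt(2)*sin(x + pi/4)
Second-derivative test at each critical point:
  f''(-2.1785) = -5.5678 < 0 → local maximum
  f''(0.6077) = 5.5678 > 0 → local minimum

Critical points: x = -pi + atan((-sqrt(31) - 1)/(1 - sqrt(31))) ≈ -2.1785 (local maximum); x = atan((-1 + sqrt(31))/(1 + sqrt(31))) ≈ 0.6077 (local minimum)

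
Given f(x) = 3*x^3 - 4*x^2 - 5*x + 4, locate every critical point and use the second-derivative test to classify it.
f'(x) = 9*x^2 - 8*x - 5

Solve f'(x) = 0:
  9*x^2 - 8*x - 5 = 0 has no rational roots; quadratic formula: x = (8 ± √244)/18.
  ⇒ x = 4/9 - sqrt(61)/9 ≈ -0.4234, 4/9 + sqrt(61)/9 ≈ 1.3122

f''(x) = 18*x - 8
Second-derivative test at each critical point:
  f''(-0.4234) = -15.6205 < 0 → local maximum
  f''(1.3122) = 15.6205 > 0 → local minimum

Critical points: x = 4/9 - sqrt(61)/9 ≈ -0.4234 (local maximum); x = 4/9 + sqrt(61)/9 ≈ 1.3122 (local minimum)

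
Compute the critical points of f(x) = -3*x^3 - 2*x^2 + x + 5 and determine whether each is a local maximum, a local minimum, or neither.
f'(x) = -9*x^2 - 4*x + 1

Solve f'(x) = 0:
  9*x^2 + 4*x - 1 = 0 has no rational roots; quadratic formula: x = (-4 ± √52)/18.
  ⇒ x = -sqrt(13)/9 - 2/9 ≈ -0.6228, -2/9 + sqrt(13)/9 ≈ 0.1784

f''(x) = -18*x - 4
Second-derivative test at each critical point:
  f''(-0.6228) = 7.2111 > 0 → local minimum
  f''(0.1784) = -7.2111 < 0 → local maximum

Critical points: x = -sqrt(13)/9 - 2/9 ≈ -0.6228 (local minimum); x = -2/9 + sqrt(13)/9 ≈ 0.1784 (local maximum)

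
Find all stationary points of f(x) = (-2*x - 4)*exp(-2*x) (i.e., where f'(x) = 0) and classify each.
f'(x) = 2*(2*x + 3)*exp(-2*x)

Solve f'(x) = 0:
  f'(x) = (4*x + 6)·exp(-2*x) and exp(-2*x) > 0 for every x, so f'(x) = 0 ⇔ 4*x + 6 = 0.
  Factor: 4*x + 6 = 2*(2*x + 3) = 0.
  ⇒ x = -3/2

f''(x) = 8*(-x - 1)*exp(-2*x)
Second-derivative test at each critical point:
  f''(-3/2) = 80.3421 > 0 → local minimum

Critical points: x = -3/2 (local minimum)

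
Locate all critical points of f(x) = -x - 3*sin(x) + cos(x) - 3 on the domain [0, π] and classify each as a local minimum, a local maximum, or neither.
f'(x) = -sin(x) - 3*cos(x) - 1

Solve f'(x) = 0 on [0, π]:
  f'(x) = 0 ⇔ -sin(x) - 3*cos(x) = 1. Write the left side as R·cos(x + φ) with R = √((-3)² + 1²) = sqrt(10), cos φ = -3*sqrt(10)/10, sin φ = sqrt(10)/10; then cos(x + φ) = sqrt(10)/10. Solve for x and keep the solutions lying in [0, π].
  ⇒ x = pi - atan(4/3) ≈ 2.2143

f''(x) = 3*sin(x) - cos(x)
Second-derivative test at each critical point:
  f''(2.2143) = 3 > 0 → local minimum

Critical points: x = pi - atan(4/3) ≈ 2.2143 (local minimum)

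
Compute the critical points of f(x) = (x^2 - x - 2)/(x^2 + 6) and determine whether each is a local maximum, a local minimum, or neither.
f'(x) = (x^2 + 16*x - 6)/(x^4 + 12*x^2 + 36)

Solve f'(x) = 0:
  f'(x) = (x^2 + 16*x - 6)/(x^2 + 6)^2; the denominator is positive wherever f is defined, so f'(x) = 0 ⇔ x^2 + 16*x - 6 = 0.
  x^2 + 16*x - 6 = 0 has no rational roots; quadratic formula: x = (-16 ± √280)/2.
  ⇒ x = -sqrt(70) - 8 ≈ -16.3666, -8 + sqrt(70) ≈ 0.3666

f''(x) = 2*(-x^3 - 24*x^2 + 18*x + 48)/(x^6 + 18*x^4 + 108*x^2 + 216)
Second-derivative test at each critical point:
  f''(-16.3666) = -2.231e-04 < 0 → local maximum
  f''(0.3666) = 0.4447 > 0 → local minimum

Critical points: x = -sqrt(70) - 8 ≈ -16.3666 (local maximum); x = -8 + sqrt(70) ≈ 0.3666 (local minimum)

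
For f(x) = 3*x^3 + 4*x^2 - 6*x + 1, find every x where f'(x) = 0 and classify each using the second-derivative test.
f'(x) = 9*x^2 + 8*x - 6

Solve f'(x) = 0:
  9*x^2 + 8*x - 6 = 0 has no rational roots; quadratic formula: x = (-8 ± √280)/18.
  ⇒ x = -sqrt(70)/9 - 4/9 ≈ -1.3741, -4/9 + sqrt(70)/9 ≈ 0.4852

f''(x) = 18*x + 8
Second-derivative test at each critical point:
  f''(-1.3741) = -16.7332 < 0 → local maximum
  f''(0.4852) = 16.7332 > 0 → local minimum

Critical points: x = -sqrt(70)/9 - 4/9 ≈ -1.3741 (local maximum); x = -4/9 + sqrt(70)/9 ≈ 0.4852 (local minimum)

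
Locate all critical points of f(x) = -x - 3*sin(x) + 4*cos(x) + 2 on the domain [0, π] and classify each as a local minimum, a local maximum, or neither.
f'(x) = -4*sin(x) - 3*cos(x) - 1

Solve f'(x) = 0 on [0, π]:
  f'(x) = 0 ⇔ -4*sin(x) - 3*cos(x) = 1. Write the left side as R·cos(x + φ) with R = √((-3)² + 4²) = 5, cos φ = -3/5, sin φ = 4/5; then cos(x + φ) = 1/5. Solve for x and keep the solutions lying in [0, π].
  ⇒ x = atan((-4 + 6*sqrt(6))/(-8*sqrt(6) - 3)) + pi ≈ 2.6994

f''(x) = 3*sin(x) - 4*cos(x)
Second-derivative test at each critical point:
  f''(2.6994) = 4.8990 > 0 → local minimum

Critical points: x = atan((-4 + 6*sqrt(6))/(-8*sqrt(6) - 3)) + pi ≈ 2.6994 (local minimum)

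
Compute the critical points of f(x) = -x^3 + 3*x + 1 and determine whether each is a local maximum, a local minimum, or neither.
f'(x) = 3 - 3*x^2

Solve f'(x) = 0:
  Factor: 3 - 3*x^2 = -3*(x - 1)*(x + 1) = 0.
  ⇒ x = -1, 1

f''(x) = -6*x
Second-derivative test at each critical point:
  f''(-1) = 6 > 0 → local minimum
  f''(1) = -6 < 0 → local maximum

Critical points: x = -1 (local minimum); x = 1 (local maximum)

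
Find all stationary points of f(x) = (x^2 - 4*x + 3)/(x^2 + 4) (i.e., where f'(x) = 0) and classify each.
f'(x) = 2*(2*x^2 + x - 8)/(x^4 + 8*x^2 + 16)

Solve f'(x) = 0:
  f'(x) = 2*(2*x^2 + x - 8)/(x^2 + 4)^2; the denominator is positive wherever f is defined, so f'(x) = 0 ⇔ 4*x^2 + 2*x - 16 = 0.
  Factor: 4*x^2 + 2*x - 16 = 2*(2*x^2 + x - 8); 2*x^2 + x - 8 = 0 has no rational roots; quadratic formula: x = (-1 ± √65)/4.
  ⇒ x = -sqrt(65)/4 - 1/4 ≈ -2.2656, -1/4 + sqrt(65)/4 ≈ 1.7656

f''(x) = 2*(-4*x^3 - 3*x^2 + 48*x + 4)/(x^6 + 12*x^4 + 48*x^2 + 64)
Second-derivative test at each critical point:
  f''(-2.2656) = -0.1933 < 0 → local maximum
  f''(1.7656) = 0.3183 > 0 → local minimum

Critical points: x = -sqrt(65)/4 - 1/4 ≈ -2.2656 (local maximum); x = -1/4 + sqrt(65)/4 ≈ 1.7656 (local minimum)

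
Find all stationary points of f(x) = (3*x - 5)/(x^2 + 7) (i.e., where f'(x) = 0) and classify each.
f'(x) = (-3*x^2 + 10*x + 21)/(x^4 + 14*x^2 + 49)

Solve f'(x) = 0:
  f'(x) = -(3*x^2 - 10*x - 21)/(x^2 + 7)^2; the denominator is positive wherever f is defined, so f'(x) = 0 ⇔ -3*x^2 + 10*x + 21 = 0.
  3*x^2 - 10*x - 21 = 0 has no rational roots; quadratic formula: x = (10 ± √352)/6.
  ⇒ x = 5/3 - 2*sqrt(22)/3 ≈ -1.4603, 5/3 + 2*sqrt(22)/3 ≈ 4.7936

f''(x) = 2*(4*x^2*(3*x - 5) + (5 - 9*x)*(x^2 + 7))/(x^2 + 7)^3
Second-derivative test at each critical point:
  f''(-1.4603) = 0.2250 > 0 → local minimum
  f''(4.7936) = -0.0209 < 0 → local maximum

Critical points: x = 5/3 - 2*sqrt(22)/3 ≈ -1.4603 (local minimum); x = 5/3 + 2*sqrt(22)/3 ≈ 4.7936 (local maximum)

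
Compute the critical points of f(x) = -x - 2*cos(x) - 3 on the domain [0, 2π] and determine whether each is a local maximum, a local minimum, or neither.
f'(x) = 2*sin(x) - 1

Solve f'(x) = 0 on [0, 2π]:
  f'(x) = 0 ⇔ sin(x) = 1/2, i.e. x = arcsin(1/2) + 2nπ or x = π − arcsin(1/2) + 2nπ; keep the solutions lying in [0, 2π].
  ⇒ x = pi/6 ≈ 0.5236, 5*pi/6 ≈ 2.6180

f''(x) = 2*cos(x)
Second-derivative test at each critical point:
  f''(0.5236) = 1.7321 > 0 → local minimum
  f''(2.6180) = -1.7321 < 0 → local maximum

Critical points: x = pi/6 ≈ 0.5236 (local minimum); x = 5*pi/6 ≈ 2.6180 (local maximum)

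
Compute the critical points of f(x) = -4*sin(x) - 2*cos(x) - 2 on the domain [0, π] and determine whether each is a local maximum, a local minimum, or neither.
f'(x) = 2*sin(x) - 4*cos(x)

Solve f'(x) = 0 on [0, π]:
  f'(x) = 0 ⇔ -4*cos(x) = -2*sin(x) ⇔ tan(x) = 2, i.e. x = arctan(2) + nπ; keep the solutions lying in [0, π].
  ⇒ x = atan(2) ≈ 1.1071

f''(x) = 4*sin(x) + 2*cos(x)
Second-derivative test at each critical point:
  f''(1.1071) = 4.4721 > 0 → local minimum

Critical points: x = atan(2) ≈ 1.1071 (local minimum)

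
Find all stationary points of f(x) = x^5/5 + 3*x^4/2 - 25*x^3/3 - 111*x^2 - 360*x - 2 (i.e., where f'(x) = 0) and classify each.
f'(x) = x^4 + 6*x^3 - 25*x^2 - 222*x - 360

Solve f'(x) = 0:
  Factor: x^4 + 6*x^3 - 25*x^2 - 222*x - 360 = (x - 6)*(x + 3)*(x + 4)*(x + 5) = 0.
  ⇒ x = -5, -4, -3, 6

f''(x) = 4*x^3 + 18*x^2 - 50*x - 222
Second-derivative test at each critical point:
  f''(-5) = -22 < 0 → local maximum
  f''(-4) = 10 > 0 → local minimum
  f''(-3) = -18 < 0 → local maximum
  f''(6) = 990 > 0 → local minimum

Critical points: x = -5 (local maximum); x = -4 (local minimum); x = -3 (local maximum); x = 6 (local minimum)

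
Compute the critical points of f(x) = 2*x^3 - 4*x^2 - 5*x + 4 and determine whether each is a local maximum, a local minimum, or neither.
f'(x) = 6*x^2 - 8*x - 5

Solve f'(x) = 0:
  6*x^2 - 8*x - 5 = 0 has no rational roots; quadratic formula: x = (8 ± √184)/12.
  ⇒ x = 2/3 - sqrt(46)/6 ≈ -0.4637, 2/3 + sqrt(46)/6 ≈ 1.7971

f''(x) = 12*x - 8
Second-derivative test at each critical point:
  f''(-0.4637) = -13.5647 < 0 → local maximum
  f''(1.7971) = 13.5647 > 0 → local minimum

Critical points: x = 2/3 - sqrt(46)/6 ≈ -0.4637 (local maximum); x = 2/3 + sqrt(46)/6 ≈ 1.7971 (local minimum)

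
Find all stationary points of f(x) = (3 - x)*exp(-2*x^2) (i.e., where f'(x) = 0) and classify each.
f'(x) = (4*x*(x - 3) - 1)*exp(-2*x^2)

Solve f'(x) = 0:
  f'(x) = (4*x^2 - 12*x - 1)·exp(-2*x^2) and exp(-2*x^2) > 0 for every x, so f'(x) = 0 ⇔ 4*x^2 - 12*x - 1 = 0.
  4*x^2 - 12*x - 1 = 0 has no rational roots; quadratic formula: x = (12 ± √160)/8.
  ⇒ x = 3/2 - sqrt(10)/2 ≈ -0.0811, 3/2 + sqrt(10)/2 ≈ 3.0811

f''(x) = 4*(4*x^2*(3 - x) + 3*x - 3)*exp(-2*x^2)
Second-derivative test at each critical point:
  f''(-0.0811) = -12.4837 < 0 → local maximum
  f''(3.0811) = 7.181e-08 > 0 → local minimum

Critical points: x = 3/2 - sqrt(10)/2 ≈ -0.0811 (local maximum); x = 3/2 + sqrt(10)/2 ≈ 3.0811 (local minimum)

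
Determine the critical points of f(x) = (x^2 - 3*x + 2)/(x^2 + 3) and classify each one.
f'(x) = (3*x^2 + 2*x - 9)/(x^4 + 6*x^2 + 9)

Solve f'(x) = 0:
  f'(x) = (3*x^2 + 2*x - 9)/(x^2 + 3)^2; the denominator is positive wherever f is defined, so f'(x) = 0 ⇔ 3*x^2 + 2*x - 9 = 0.
  3*x^2 + 2*x - 9 = 0 has no rational roots; quadratic formula: x = (-2 ± √112)/6.
  ⇒ x = -2*sqrt(7)/3 - 1/3 ≈ -2.0972, -1/3 + 2*sqrt(7)/3 ≈ 1.4305

f''(x) = 6*(-x^3 - x^2 + 9*x + 1)/(x^6 + 9*x^4 + 27*x^2 + 27)
Second-derivative test at each critical point:
  f''(-2.0972) = -0.1934 < 0 → local maximum
  f''(1.4305) = 0.4156 > 0 → local minimum

Critical points: x = -2*sqrt(7)/3 - 1/3 ≈ -2.0972 (local maximum); x = -1/3 + 2*sqrt(7)/3 ≈ 1.4305 (local minimum)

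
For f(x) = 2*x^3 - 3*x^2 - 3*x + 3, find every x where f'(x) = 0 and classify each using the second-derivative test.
f'(x) = 6*x^2 - 6*x - 3

Solve f'(x) = 0:
  Factor: 6*x^2 - 6*x - 3 = 3*(2*x^2 - 2*x - 1); 2*x^2 - 2*x - 1 = 0 has no rational roots; quadratic formula: x = (2 ± √12)/4.
  ⇒ x = 1/2 - sqrt(3)/2 ≈ -0.3660, 1/2 + sqrt(3)/2 ≈ 1.3660

f''(x) = 12*x - 6
Second-derivative test at each critical point:
  f''(-0.3660) = -10.3923 < 0 → local maximum
  f''(1.3660) = 10.3923 > 0 → local minimum

Critical points: x = 1/2 - sqrt(3)/2 ≈ -0.3660 (local maximum); x = 1/2 + sqrt(3)/2 ≈ 1.3660 (local minimum)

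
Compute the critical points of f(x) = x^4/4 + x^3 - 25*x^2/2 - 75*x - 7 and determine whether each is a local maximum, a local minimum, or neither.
f'(x) = x^3 + 3*x^2 - 25*x - 75

Solve f'(x) = 0:
  Factor: x^3 + 3*x^2 - 25*x - 75 = (x - 5)*(x + 3)*(x + 5) = 0.
  ⇒ x = -5, -3, 5

f''(x) = 3*x^2 + 6*x - 25
Second-derivative test at each critical point:
  f''(-5) = 20 > 0 → local minimum
  f''(-3) = -16 < 0 → local maximum
  f''(5) = 80 > 0 → local minimum

Critical points: x = -5 (local minimum); x = -3 (local maximum); x = 5 (local minimum)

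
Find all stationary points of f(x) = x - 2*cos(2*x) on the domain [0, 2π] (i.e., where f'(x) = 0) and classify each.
f'(x) = 4*sin(2*x) + 1

Solve f'(x) = 0 on [0, 2π]:
  f'(x) = 0 ⇔ sin(2*x) = -1/4, i.e. 2*x = arcsin(-1/4) + 2nπ or 2*x = π − arcsin(-1/4) + 2nπ; keep the solutions lying in [0, 2π].
  ⇒ x = asin(1/4)/2 + pi/2 ≈ 1.6971, pi - asin(1/4)/2 ≈ 3.0153, asin(1/4)/2 + 3*pi/2 ≈ 4.8387, -asin(1/4)/2 + 2*pi ≈ 6.1568

f''(x) = 8*cos(2*x)
Second-derivative test at each critical point:
  f''(1.6971) = -7.7460 < 0 → local maximum
  f''(3.0153) = 7.7460 > 0 → local minimum
  f''(4.8387) = -7.7460 < 0 → local maximum
  f''(6.1568) = 7.7460 > 0 → local minimum

Critical points: x = asin(1/4)/2 + pi/2 ≈ 1.6971 (local maximum); x = pi - asin(1/4)/2 ≈ 3.0153 (local minimum); x = asin(1/4)/2 + 3*pi/2 ≈ 4.8387 (local maximum); x = -asin(1/4)/2 + 2*pi ≈ 6.1568 (local minimum)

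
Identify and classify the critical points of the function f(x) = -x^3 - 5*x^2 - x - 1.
f'(x) = -3*x^2 - 10*x - 1

Solve f'(x) = 0:
  3*x^2 + 10*x + 1 = 0 has no rational roots; quadratic formula: x = (-10 ± √88)/6.
  ⇒ x = -5/3 - sqrt(22)/3 ≈ -3.2301, -5/3 + sqrt(22)/3 ≈ -0.1032

f''(x) = -6*x - 10
Second-derivative test at each critical point:
  f''(-3.2301) = 9.3808 > 0 → local minimum
  f''(-0.1032) = -9.3808 < 0 → local maximum

Critical points: x = -5/3 - sqrt(22)/3 ≈ -3.2301 (local minimum); x = -5/3 + sqrt(22)/3 ≈ -0.1032 (local maximum)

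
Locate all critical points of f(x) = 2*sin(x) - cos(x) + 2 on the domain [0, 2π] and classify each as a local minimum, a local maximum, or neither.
f'(x) = sin(x) + 2*cos(x)

Solve f'(x) = 0 on [0, 2π]:
  f'(x) = 0 ⇔ 2*cos(x) = -sin(x) ⇔ tan(x) = -2, i.e. x = arctan(-2) + nπ; keep the solutions lying in [0, 2π].
  ⇒ x = pi - atan(2) ≈ 2.0344, -atan(2) + 2*pi ≈ 5.1760

f''(x) = -2*sin(x) + cos(x)
Second-derivative test at each critical point:
  f''(2.0344) = -2.2361 < 0 → local maximum
  f''(5.1760) = 2.2361 > 0 → local minimum

Critical points: x = pi - atan(2) ≈ 2.0344 (local maximum); x = -atan(2) + 2*pi ≈ 5.1760 (local minimum)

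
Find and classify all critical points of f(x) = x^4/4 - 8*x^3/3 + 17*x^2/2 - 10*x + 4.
f'(x) = x^3 - 8*x^2 + 17*x - 10

Solve f'(x) = 0:
  Factor: x^3 - 8*x^2 + 17*x - 10 = (x - 5)*(x - 2)*(x - 1) = 0.
  ⇒ x = 1, 2, 5

f''(x) = 3*x^2 - 16*x + 17
Second-derivative test at each critical point:
  f''(1) = 4 > 0 → local minimum
  f''(2) = -3 < 0 → local maximum
  f''(5) = 12 > 0 → local minimum

Critical points: x = 1 (local minimum); x = 2 (local maximum); x = 5 (local minimum)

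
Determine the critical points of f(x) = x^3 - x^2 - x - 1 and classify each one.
f'(x) = 3*x^2 - 2*x - 1

Solve f'(x) = 0:
  Factor: 3*x^2 - 2*x - 1 = (x - 1)*(3*x + 1) = 0.
  ⇒ x = -1/3, 1

f''(x) = 6*x - 2
Second-derivative test at each critical point:
  f''(-1/3) = -4 < 0 → local maximum
  f''(1) = 4 > 0 → local minimum

Critical points: x = -1/3 (local maximum); x = 1 (local minimum)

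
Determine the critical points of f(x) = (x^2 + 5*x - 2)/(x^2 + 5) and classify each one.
f'(x) = (-5*x^2 + 14*x + 25)/(x^4 + 10*x^2 + 25)

Solve f'(x) = 0:
  f'(x) = -(5*x^2 - 14*x - 25)/(x^2 + 5)^2; the denominator is positive wherever f is defined, so f'(x) = 0 ⇔ -5*x^2 + 14*x + 25 = 0.
  5*x^2 - 14*x - 25 = 0 has no rational roots; quadratic formula: x = (14 ± √696)/10.
  ⇒ x = 7/5 - sqrt(174)/5 ≈ -1.2382, 7/5 + sqrt(174)/5 ≈ 4.0382

f''(x) = 2*(5*x^3 - 21*x^2 - 75*x + 35)/(x^6 + 15*x^4 + 75*x^2 + 125)
Second-derivative test at each critical point:
  f''(-1.2382) = 0.6181 > 0 → local minimum
  f''(4.0382) = -0.0581 < 0 → local maximum

Critical points: x = 7/5 - sqrt(174)/5 ≈ -1.2382 (local minimum); x = 7/5 + sqrt(174)/5 ≈ 4.0382 (local maximum)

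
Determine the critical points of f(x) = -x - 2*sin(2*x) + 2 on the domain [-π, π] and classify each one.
f'(x) = 8*sin(x)^2 - 5

Solve f'(x) = 0 on [-π, π]:
  f'(x) = 0 ⇔ cos(2*x) = -1/4, i.e. 2*x = ±arccos(-1/4) + 2nπ; keep the solutions lying in [-π, π].
  ⇒ x = -pi + acos(-1/4)/2 ≈ -2.2299, -acos(-1/4)/2 ≈ -0.9117, acos(-1/4)/2 ≈ 0.9117, pi - acos(-1/4)/2 ≈ 2.2299

f''(x) = 8*sin(2*x)
Second-derivative test at each critical point:
  f''(-2.2299) = 7.7460 > 0 → local minimum
  f''(-0.9117) = -7.7460 < 0 → local maximum
  f''(0.9117) = 7.7460 > 0 → local minimum
  f''(2.2299) = -7.7460 < 0 → local maximum

Critical points: x = -pi + acos(-1/4)/2 ≈ -2.2299 (local minimum); x = -acos(-1/4)/2 ≈ -0.9117 (local maximum); x = acos(-1/4)/2 ≈ 0.9117 (local minimum); x = pi - acos(-1/4)/2 ≈ 2.2299 (local maximum)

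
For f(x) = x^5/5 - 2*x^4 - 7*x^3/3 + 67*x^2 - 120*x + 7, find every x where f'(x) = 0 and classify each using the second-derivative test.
f'(x) = x^4 - 8*x^3 - 7*x^2 + 134*x - 120

Solve f'(x) = 0:
  Factor: x^4 - 8*x^3 - 7*x^2 + 134*x - 120 = (x - 6)*(x - 5)*(x - 1)*(x + 4) = 0.
  ⇒ x = -4, 1, 5, 6

f''(x) = 4*x^3 - 24*x^2 - 14*x + 134
Second-derivative test at each critical point:
  f''(-4) = -450 < 0 → local maximum
  f''(1) = 100 > 0 → local minimum
  f''(5) = -36 < 0 → local maximum
  f''(6) = 50 > 0 → local minimum

Critical points: x = -4 (local maximum); x = 1 (local minimum); x = 5 (local maximum); x = 6 (local minimum)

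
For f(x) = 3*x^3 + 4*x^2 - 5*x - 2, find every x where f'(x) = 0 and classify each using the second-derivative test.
f'(x) = 9*x^2 + 8*x - 5

Solve f'(x) = 0:
  9*x^2 + 8*x - 5 = 0 has no rational roots; quadratic formula: x = (-8 ± √244)/18.
  ⇒ x = -sqrt(61)/9 - 4/9 ≈ -1.3122, -4/9 + sqrt(61)/9 ≈ 0.4234

f''(x) = 18*x + 8
Second-derivative test at each critical point:
  f''(-1.3122) = -15.6205 < 0 → local maximum
  f''(0.4234) = 15.6205 > 0 → local minimum

Critical points: x = -sqrt(61)/9 - 4/9 ≈ -1.3122 (local maximum); x = -4/9 + sqrt(61)/9 ≈ 0.4234 (local minimum)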